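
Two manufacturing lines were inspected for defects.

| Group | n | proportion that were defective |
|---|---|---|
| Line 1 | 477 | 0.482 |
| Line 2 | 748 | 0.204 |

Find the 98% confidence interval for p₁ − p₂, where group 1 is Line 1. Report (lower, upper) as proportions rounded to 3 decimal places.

Each SE is √(p̂(1−p̂)/n): √(0.4820·0.5180/477) = 0.02288 and √(0.2040·0.7960/748) = 0.01473.
SE(p̂₁ − p̂₂) = √(SE₁² + SE₂²) = √(0.0005234944 + 0.0002169729) = 0.02721, since the two samples are independent.
At 98% confidence z* = 2.326; margin = 2.326 × 0.02721 = 0.06329.
The difference is 0.4820 − 0.2040 = 0.2780, so the interval is 0.2780 ± 0.06329 = (0.215, 0.341).

(0.215, 0.341)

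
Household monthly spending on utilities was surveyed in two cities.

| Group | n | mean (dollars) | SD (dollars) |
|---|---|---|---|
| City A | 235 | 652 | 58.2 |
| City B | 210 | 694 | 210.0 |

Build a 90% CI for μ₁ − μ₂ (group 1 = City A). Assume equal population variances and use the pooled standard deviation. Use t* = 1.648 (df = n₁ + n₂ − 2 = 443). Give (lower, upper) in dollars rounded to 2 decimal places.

(-65.52, -18.48)

Pooled variance s_p² = [234·58.2² + 209·210.0²] / (235+210−2) = 22594.8401, so s_p = 150.3158.
SE_diff = s_p·√(1/n₁ + 1/n₂) = 150.3158·√(1/235 + 1/210) = 14.2738.
t* = 1.648; margin = 1.648 × 14.2738 = 23.5232.
Difference = 652 − 694 = -42.0000.
-42.0000 ± 23.5232 → (-65.52, -18.48).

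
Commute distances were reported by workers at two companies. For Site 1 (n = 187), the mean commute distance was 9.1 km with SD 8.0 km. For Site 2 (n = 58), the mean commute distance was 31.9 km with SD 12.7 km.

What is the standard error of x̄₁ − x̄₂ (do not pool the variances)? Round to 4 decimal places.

1.7672

Standard errors of each mean: 8.0/√187 = 0.5850 and 12.7/√58 = 1.6676.
SE(x̄₁ − x̄₂) = √(0.5850² + 1.6676²) = 1.7672 for independent samples with unequal variances.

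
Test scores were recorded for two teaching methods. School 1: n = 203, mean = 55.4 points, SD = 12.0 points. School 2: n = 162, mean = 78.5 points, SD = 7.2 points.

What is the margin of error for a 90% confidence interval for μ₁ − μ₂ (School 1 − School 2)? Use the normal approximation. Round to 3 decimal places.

1.669

Per-group SEs: s₁/√n₁ = 12.0/√203 = 0.8422, s₂/√n₂ = 7.2/√162 = 0.5657.
Unpooled SE of the difference: √(0.70930084 + 0.32001649) = 1.0146.
Margin of error = z* · SE = 1.645 × 1.0146 = 1.6690.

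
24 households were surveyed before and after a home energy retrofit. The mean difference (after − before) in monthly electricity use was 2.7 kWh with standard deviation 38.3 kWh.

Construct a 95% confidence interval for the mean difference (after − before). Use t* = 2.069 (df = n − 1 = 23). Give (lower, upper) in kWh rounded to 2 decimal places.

(-13.48, 18.88)

This is a matched-pairs design, so SE = s_d/√n = 38.3/√24 = 7.8180.
Margin = 2.069 × 7.8180 = 16.1754; the interval is 2.7 ± 16.1754 = (-13.48, 18.88).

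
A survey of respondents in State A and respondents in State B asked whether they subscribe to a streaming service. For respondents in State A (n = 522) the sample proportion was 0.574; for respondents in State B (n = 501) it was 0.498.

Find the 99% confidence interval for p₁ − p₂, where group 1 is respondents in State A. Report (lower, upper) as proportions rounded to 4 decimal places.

Each SE is √(p̂(1−p̂)/n): √(0.5740·0.4260/522) = 0.02164 and √(0.4980·0.5020/501) = 0.02234.
SE(p̂₁ − p̂₂) = √(SE₁² + SE₂²) = √(0.0004682896 + 0.0004990756) = 0.03110, since the two samples are independent.
At 99% confidence z* = 2.576; margin = 2.576 × 0.03110 = 0.08011.
The difference is 0.5740 − 0.4980 = 0.0760, so the interval is 0.0760 ± 0.08011 = (-0.0041, 0.1561).

(-0.0041, 0.1561)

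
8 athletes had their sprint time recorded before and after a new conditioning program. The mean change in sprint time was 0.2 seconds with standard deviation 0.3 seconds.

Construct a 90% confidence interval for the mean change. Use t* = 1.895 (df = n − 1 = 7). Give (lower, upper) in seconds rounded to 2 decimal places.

(0.00, 0.40)

Paired design: SE = s_d/√n = 0.3/√8 = 0.1061.
t* = 1.895; margin of error = 1.895 × 0.1061 = 0.2011.
0.2 ± 0.2011 → (0.00, 0.40).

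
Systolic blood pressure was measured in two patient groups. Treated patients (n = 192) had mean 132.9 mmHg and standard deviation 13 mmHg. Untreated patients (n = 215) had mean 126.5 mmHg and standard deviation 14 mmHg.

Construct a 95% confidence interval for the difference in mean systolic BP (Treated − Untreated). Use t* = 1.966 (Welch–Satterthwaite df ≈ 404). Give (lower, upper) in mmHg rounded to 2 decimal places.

(3.77, 9.03)

Standard errors of each mean: 13/√192 = 0.9382 and 14/√215 = 0.9548.
SE(x̄₁ − x̄₂) = √(0.9382² + 0.9548²) = 1.3386 for independent samples with unequal variances.
With t* = 1.966, the margin is 1.966 × 1.3386 = 2.6317.
x̄₁ − x̄₂ = 132.9 − 126.5 = 6.4000; the interval is 6.4000 ± 2.6317 = (3.77, 9.03).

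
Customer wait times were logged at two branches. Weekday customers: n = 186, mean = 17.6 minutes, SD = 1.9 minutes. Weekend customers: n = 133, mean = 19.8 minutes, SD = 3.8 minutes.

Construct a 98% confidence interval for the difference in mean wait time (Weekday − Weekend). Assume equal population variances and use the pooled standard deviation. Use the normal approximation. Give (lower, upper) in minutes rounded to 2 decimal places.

s_p = √[((n₁−1)s₁² + (n₂−1)s₂²)/(n₁+n₂−2)] = √[(185·1.9² + 132·3.8²)/317] = 2.8495.
SE = 2.8495·√(1/186 + 1/133) = 0.3236.
With z* = 2.326, margin = 2.326 × 0.3236 = 0.7527.
x̄₁ − x̄₂ = 17.6 − 19.8 = -2.2000; interval -2.2000 ± 0.7527 = (-2.95, -1.45).

(-2.95, -1.45)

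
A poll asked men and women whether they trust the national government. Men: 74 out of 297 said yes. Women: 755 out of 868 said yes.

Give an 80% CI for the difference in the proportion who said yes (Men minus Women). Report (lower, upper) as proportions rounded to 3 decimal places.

(-0.656, -0.585)

p̂₁ = 74/297 = 0.2492 and p̂₂ = 755/868 = 0.8698.
SE₁ = √(p̂₁(1−p̂₁)/n₁) = √(0.2492·0.7508/297) = 0.02510; SE₂ = √(0.8698·0.1302/868) = 0.01142.
Independent samples: SE of the difference = √(SE₁² + SE₂²) = √(0.00063001 + 0.0001304164) = 0.02758.
z* for 80% confidence is 1.282, so the margin of error is 1.282 × 0.02758 = 0.03536.
Point estimate p̂₁ − p̂₂ = 0.2492 − 0.8698 = -0.6206.
-0.6206 ± 0.03536 → (-0.656, -0.585).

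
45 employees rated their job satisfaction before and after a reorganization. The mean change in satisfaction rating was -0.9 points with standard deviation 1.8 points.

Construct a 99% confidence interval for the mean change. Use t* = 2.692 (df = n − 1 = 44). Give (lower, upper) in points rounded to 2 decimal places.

Paired design: SE = s_d/√n = 1.8/√45 = 0.2683.
t* = 2.692; margin of error = 2.692 × 0.2683 = 0.7223.
-0.9 ± 0.7223 → (-1.62, -0.18).

(-1.62, -0.18)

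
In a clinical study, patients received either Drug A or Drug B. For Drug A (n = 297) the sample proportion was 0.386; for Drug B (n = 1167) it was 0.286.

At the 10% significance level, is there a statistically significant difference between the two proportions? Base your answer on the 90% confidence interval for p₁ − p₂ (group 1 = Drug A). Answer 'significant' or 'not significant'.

SE₁ = √(p̂₁(1−p̂₁)/n₁) = √(0.3860·0.6140/297) = 0.02825; SE₂ = √(0.2860·0.7140/1167) = 0.01323.
Independent samples: SE of the difference = √(SE₁² + SE₂²) = √(0.0007980625 + 0.0001750329) = 0.03119.
z* for 90% confidence is 1.645, so the margin of error is 1.645 × 0.03119 = 0.05131.
Point estimate p̂₁ − p̂₂ = 0.3860 − 0.2860 = 0.1000.
0.1000 ± 0.05131 → (0.04869, 0.15131).
The interval (0.04869, 0.15131) does not contain 0, so the difference is significant.

significant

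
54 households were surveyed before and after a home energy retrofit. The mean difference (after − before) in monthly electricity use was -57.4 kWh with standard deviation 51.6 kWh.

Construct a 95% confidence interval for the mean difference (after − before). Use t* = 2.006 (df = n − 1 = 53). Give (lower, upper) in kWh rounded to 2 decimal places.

Paired design: SE = s_d/√n = 51.6/√54 = 7.0219.
t* = 2.006; margin of error = 2.006 × 7.0219 = 14.0859.
-57.4 ± 14.0859 → (-71.49, -43.31).

(-71.49, -43.31)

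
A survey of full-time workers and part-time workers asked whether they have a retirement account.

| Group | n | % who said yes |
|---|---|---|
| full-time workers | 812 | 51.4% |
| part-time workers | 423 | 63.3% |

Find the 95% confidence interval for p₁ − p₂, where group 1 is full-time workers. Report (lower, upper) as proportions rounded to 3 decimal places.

The two standard errors are √(0.5140×0.4860/812) = 0.01754 and √(0.6330×0.3670/423) = 0.02343.
Because the samples are independent, SE_diff = √(0.01754² + 0.02343²) = 0.02927.
Using z* = 1.960 for 95%, ME = 1.960 × 0.02927 = 0.05737.
p̂₁ − p̂₂ = -0.1190; interval -0.1190 ± 0.05737 gives (-0.176, -0.062).

(-0.176, -0.062)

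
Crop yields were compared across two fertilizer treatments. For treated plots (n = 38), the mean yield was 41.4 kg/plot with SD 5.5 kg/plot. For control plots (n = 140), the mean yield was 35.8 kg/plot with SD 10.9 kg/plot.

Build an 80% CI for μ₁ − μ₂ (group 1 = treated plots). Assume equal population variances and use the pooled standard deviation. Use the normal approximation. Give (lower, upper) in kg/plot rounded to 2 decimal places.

s_p = √[((n₁−1)s₁² + (n₂−1)s₂²)/(n₁+n₂−2)] = √[(37·5.5² + 139·10.9²)/176] = 10.0096.
SE = 10.0096·√(1/38 + 1/140) = 1.8309.
With z* = 1.282, margin = 1.282 × 1.8309 = 2.3472.
x̄₁ − x̄₂ = 41.4 − 35.8 = 5.6000; interval 5.6000 ± 2.3472 = (3.25, 7.95).

(3.25, 7.95)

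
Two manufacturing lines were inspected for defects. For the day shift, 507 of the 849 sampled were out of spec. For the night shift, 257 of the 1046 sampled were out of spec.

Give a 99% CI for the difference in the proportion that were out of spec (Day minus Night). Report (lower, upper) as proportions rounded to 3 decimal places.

(0.296, 0.407)

First, p̂₁ = 507/849 = 0.5972; p̂₂ = 257/1046 = 0.2457.
The two standard errors are √(0.5972×0.4028/849) = 0.01683 and √(0.2457×0.7543/1046) = 0.01331.
Because the samples are independent, SE_diff = √(0.01683² + 0.01331²) = 0.02146.
Using z* = 2.576 for 99%, ME = 2.576 × 0.02146 = 0.05528.
p̂₁ − p̂₂ = 0.3515; interval 0.3515 ± 0.05528 gives (0.296, 0.407).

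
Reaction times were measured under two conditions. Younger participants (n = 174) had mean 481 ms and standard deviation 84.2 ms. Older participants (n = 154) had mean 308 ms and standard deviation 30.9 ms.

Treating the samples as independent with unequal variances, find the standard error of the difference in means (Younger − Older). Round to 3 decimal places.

6.852

Per-group SEs: s₁/√n₁ = 84.2/√174 = 6.3832, s₂/√n₂ = 30.9/√154 = 2.4900.
Unpooled SE of the difference: √(40.74524224 + 6.2001) = 6.8517.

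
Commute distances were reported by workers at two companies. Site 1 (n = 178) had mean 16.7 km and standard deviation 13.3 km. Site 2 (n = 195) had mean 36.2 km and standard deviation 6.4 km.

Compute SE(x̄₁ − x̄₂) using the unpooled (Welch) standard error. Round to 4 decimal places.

1.0972

Standard errors of each mean: 13.3/√178 = 0.9969 and 6.4/√195 = 0.4583.
SE(x̄₁ − x̄₂) = √(0.9969² + 0.4583²) = 1.0972 for independent samples with unequal variances.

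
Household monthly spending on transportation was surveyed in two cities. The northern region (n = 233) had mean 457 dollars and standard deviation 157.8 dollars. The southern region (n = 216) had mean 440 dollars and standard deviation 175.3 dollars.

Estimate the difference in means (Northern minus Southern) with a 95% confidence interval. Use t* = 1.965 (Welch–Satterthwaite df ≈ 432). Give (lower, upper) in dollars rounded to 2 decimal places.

(-14.02, 48.02)

Per-group SEs: s₁/√n₁ = 157.8/√233 = 10.3378, s₂/√n₂ = 175.3/√216 = 11.9277.
Unpooled SE of the difference: √(106.87010884 + 142.27002729) = 15.7842.
Margin of error = t* · SE = 1.965 × 15.7842 = 31.0160.
x̄₁ − x̄₂ = 457 − 440 = 17.0000.
CI: 17.0000 ± 31.0160 = (-14.02, 48.02).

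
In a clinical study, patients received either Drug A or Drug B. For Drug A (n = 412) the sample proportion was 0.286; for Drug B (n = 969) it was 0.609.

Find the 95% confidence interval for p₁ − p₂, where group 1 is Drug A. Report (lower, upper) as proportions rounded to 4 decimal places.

Each SE is √(p̂(1−p̂)/n): √(0.2860·0.7140/412) = 0.02226 and √(0.6090·0.3910/969) = 0.01568.
SE(p̂₁ − p̂₂) = √(SE₁² + SE₂²) = √(0.0004955076 + 0.0002458624) = 0.02723, since the two samples are independent.
At 95% confidence z* = 1.960; margin = 1.960 × 0.02723 = 0.05337.
The difference is 0.2860 − 0.6090 = -0.3230, so the interval is -0.3230 ± 0.05337 = (-0.3764, -0.2696).

(-0.3764, -0.2696)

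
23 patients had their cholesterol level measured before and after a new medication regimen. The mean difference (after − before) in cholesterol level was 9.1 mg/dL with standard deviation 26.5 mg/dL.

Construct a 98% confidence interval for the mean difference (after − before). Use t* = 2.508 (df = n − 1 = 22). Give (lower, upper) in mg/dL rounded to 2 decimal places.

(-4.76, 22.96)

This is a matched-pairs design, so SE = s_d/√n = 26.5/√23 = 5.5256.
Margin = 2.508 × 5.5256 = 13.8582; the interval is 9.1 ± 13.8582 = (-4.76, 22.96).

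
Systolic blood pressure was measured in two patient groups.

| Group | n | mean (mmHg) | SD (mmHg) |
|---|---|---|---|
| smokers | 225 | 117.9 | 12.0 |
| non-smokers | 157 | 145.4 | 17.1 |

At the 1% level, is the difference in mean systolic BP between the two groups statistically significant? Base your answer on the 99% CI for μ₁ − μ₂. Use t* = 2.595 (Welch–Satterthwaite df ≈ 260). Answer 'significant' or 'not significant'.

significant

Per-group SEs: s₁/√n₁ = 12.0/√225 = 0.8000, s₂/√n₂ = 17.1/√157 = 1.3647.
Unpooled SE of the difference: √(0.64 + 1.86240609) = 1.5819.
Margin of error = t* · SE = 2.595 × 1.5819 = 4.1050.
x̄₁ − x̄₂ = 117.9 − 145.4 = -27.5000.
CI: -27.5000 ± 4.1050 = (-31.6050, -23.3950).
The interval (-31.6050, -23.3950) does not contain 0, so the difference is significant.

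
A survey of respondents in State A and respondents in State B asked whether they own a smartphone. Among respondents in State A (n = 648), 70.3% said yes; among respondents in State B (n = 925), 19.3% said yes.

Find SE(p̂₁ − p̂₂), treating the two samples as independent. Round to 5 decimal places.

0.02215

SE₁ = √(p̂₁(1−p̂₁)/n₁) = √(0.7030·0.2970/648) = 0.01795; SE₂ = √(0.1930·0.8070/925) = 0.01298.
Independent samples: SE of the difference = √(SE₁² + SE₂²) = √(0.0003222025 + 0.0001684804) = 0.02215.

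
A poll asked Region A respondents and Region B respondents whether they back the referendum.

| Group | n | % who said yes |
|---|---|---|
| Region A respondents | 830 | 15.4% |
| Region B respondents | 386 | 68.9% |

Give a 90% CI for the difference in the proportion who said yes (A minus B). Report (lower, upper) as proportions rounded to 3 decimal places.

(-0.579, -0.491)

The two standard errors are √(0.1540×0.8460/830) = 0.01253 and √(0.6890×0.3110/386) = 0.02356.
Because the samples are independent, SE_diff = √(0.01253² + 0.02356²) = 0.02668.
Using z* = 1.645 for 90%, ME = 1.645 × 0.02668 = 0.04389.
p̂₁ − p̂₂ = -0.5350; interval -0.5350 ± 0.04389 gives (-0.579, -0.491).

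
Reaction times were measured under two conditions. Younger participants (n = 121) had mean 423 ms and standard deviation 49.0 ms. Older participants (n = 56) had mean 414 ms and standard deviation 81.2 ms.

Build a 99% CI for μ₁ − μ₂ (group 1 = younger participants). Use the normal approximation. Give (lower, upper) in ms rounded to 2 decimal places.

SE₁ = s₁/√n₁ = 49.0/√121 = 4.4545; SE₂ = 81.2/√56 = 10.8508.
Independent samples, unequal variances: SE_diff = √(SE₁² + SE₂²) = √(19.84257025 + 117.73986064) = 11.7296.
z* = 2.576, so margin of error = 2.576 × 11.7296 = 30.2154.
Difference in means = 423 − 414 = 9.0000.
9.0000 ± 30.2154 → (-21.22, 39.22).

(-21.22, 39.22)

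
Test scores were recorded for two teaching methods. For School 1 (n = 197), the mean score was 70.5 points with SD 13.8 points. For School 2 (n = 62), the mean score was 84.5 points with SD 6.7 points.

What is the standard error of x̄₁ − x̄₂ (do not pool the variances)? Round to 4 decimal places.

1.3003

SE₁ = s₁/√n₁ = 13.8/√197 = 0.9832; SE₂ = 6.7/√62 = 0.8509.
Independent samples, unequal variances: SE_diff = √(SE₁² + SE₂²) = √(0.96668224 + 0.72403081) = 1.3003.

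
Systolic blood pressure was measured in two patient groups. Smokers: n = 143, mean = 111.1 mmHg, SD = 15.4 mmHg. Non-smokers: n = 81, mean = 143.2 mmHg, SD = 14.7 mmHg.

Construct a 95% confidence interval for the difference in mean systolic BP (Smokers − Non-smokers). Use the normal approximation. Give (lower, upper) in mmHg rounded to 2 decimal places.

(-36.18, -28.02)

SE₁ = s₁/√n₁ = 15.4/√143 = 1.2878; SE₂ = 14.7/√81 = 1.6333.
Independent samples, unequal variances: SE_diff = √(SE₁² + SE₂²) = √(1.65842884 + 2.66766889) = 2.0799.
z* = 1.960, so margin of error = 1.960 × 2.0799 = 4.0766.
Difference in means = 111.1 − 143.2 = -32.1000.
-32.1000 ± 4.0766 → (-36.18, -28.02).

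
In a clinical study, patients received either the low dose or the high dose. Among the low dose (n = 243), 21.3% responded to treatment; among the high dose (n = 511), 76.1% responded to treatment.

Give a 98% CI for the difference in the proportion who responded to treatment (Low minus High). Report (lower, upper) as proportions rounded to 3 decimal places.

(-0.623, -0.473)

The two standard errors are √(0.2130×0.7870/243) = 0.02626 and √(0.7610×0.2390/511) = 0.01887.
Because the samples are independent, SE_diff = √(0.02626² + 0.01887²) = 0.03234.
Using z* = 2.326 for 98%, ME = 2.326 × 0.03234 = 0.07522.
p̂₁ − p̂₂ = -0.5480; interval -0.5480 ± 0.07522 gives (-0.623, -0.473).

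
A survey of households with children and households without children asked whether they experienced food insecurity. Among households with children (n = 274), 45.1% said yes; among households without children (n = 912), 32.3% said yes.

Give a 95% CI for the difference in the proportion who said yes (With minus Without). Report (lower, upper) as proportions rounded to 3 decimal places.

(0.062, 0.194)

Each SE is √(p̂(1−p̂)/n): √(0.4510·0.5490/274) = 0.03006 and √(0.3230·0.6770/912) = 0.01548.
SE(p̂₁ − p̂₂) = √(SE₁² + SE₂²) = √(0.0009036036 + 0.0002396304) = 0.03381, since the two samples are independent.
At 95% confidence z* = 1.960; margin = 1.960 × 0.03381 = 0.06627.
The difference is 0.4510 − 0.3230 = 0.1280, so the interval is 0.1280 ± 0.06627 = (0.062, 0.194).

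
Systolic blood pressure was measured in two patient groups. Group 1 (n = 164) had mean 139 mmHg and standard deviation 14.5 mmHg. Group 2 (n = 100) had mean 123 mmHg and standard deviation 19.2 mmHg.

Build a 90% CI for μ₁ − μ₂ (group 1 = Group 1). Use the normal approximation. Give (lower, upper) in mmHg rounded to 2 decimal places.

Standard errors of each mean: 14.5/√164 = 1.1323 and 19.2/√100 = 1.9200.
SE(x̄₁ − x̄₂) = √(1.1323² + 1.9200²) = 2.2290 for independent samples with unequal variances.
With z* = 1.645, the margin is 1.645 × 2.2290 = 3.6667.
x̄₁ − x̄₂ = 139 − 123 = 16.0000; the interval is 16.0000 ± 3.6667 = (12.33, 19.67).

(12.33, 19.67)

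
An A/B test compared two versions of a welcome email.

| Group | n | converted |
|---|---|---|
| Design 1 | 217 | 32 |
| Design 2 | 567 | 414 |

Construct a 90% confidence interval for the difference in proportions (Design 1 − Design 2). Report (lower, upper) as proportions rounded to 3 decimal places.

(-0.633, -0.533)

p̂₁ = 32/217 = 0.1475 and p̂₂ = 414/567 = 0.7302.
SE₁ = √(p̂₁(1−p̂₁)/n₁) = √(0.1475·0.8525/217) = 0.02407; SE₂ = √(0.7302·0.2698/567) = 0.01864.
Independent samples: SE of the difference = √(SE₁² + SE₂²) = √(0.0005793649 + 0.0003474496) = 0.03044.
z* for 90% confidence is 1.645, so the margin of error is 1.645 × 0.03044 = 0.05007.
Point estimate p̂₁ − p̂₂ = 0.1475 − 0.7302 = -0.5827.
-0.5827 ± 0.05007 → (-0.633, -0.533).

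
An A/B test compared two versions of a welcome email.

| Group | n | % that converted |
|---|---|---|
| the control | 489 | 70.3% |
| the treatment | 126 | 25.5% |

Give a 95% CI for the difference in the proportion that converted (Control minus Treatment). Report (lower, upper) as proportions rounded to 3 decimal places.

The two standard errors are √(0.7030×0.2970/489) = 0.02066 and √(0.2550×0.7450/126) = 0.03883.
Because the samples are independent, SE_diff = √(0.02066² + 0.03883²) = 0.04398.
Using z* = 1.960 for 95%, ME = 1.960 × 0.04398 = 0.08620.
p̂₁ − p̂₂ = 0.4480; interval 0.4480 ± 0.08620 gives (0.362, 0.534).

(0.362, 0.534)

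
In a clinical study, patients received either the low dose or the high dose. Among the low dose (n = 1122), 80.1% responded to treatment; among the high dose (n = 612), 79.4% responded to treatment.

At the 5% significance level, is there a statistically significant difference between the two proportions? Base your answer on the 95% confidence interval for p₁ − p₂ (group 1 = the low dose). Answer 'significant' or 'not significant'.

Each SE is √(p̂(1−p̂)/n): √(0.8010·0.1990/1122) = 0.01192 and √(0.7940·0.2060/612) = 0.01635.
SE(p̂₁ − p̂₂) = √(SE₁² + SE₂²) = √(0.0001420864 + 0.0002673225) = 0.02023, since the two samples are independent.
At 95% confidence z* = 1.960; margin = 1.960 × 0.02023 = 0.03965.
The difference is 0.8010 − 0.7940 = 0.0070, so the interval is 0.0070 ± 0.03965 = (-0.03265, 0.04665).
The interval (-0.03265, 0.04665) contains 0, so the difference is not significant.

not significant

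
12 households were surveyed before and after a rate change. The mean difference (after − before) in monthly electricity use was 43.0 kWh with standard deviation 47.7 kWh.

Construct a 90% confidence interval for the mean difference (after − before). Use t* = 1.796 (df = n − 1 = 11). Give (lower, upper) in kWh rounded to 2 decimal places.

Paired design: SE = s_d/√n = 47.7/√12 = 13.7698.
t* = 1.796; margin of error = 1.796 × 13.7698 = 24.7306.
43.0 ± 24.7306 → (18.27, 67.73).

(18.27, 67.73)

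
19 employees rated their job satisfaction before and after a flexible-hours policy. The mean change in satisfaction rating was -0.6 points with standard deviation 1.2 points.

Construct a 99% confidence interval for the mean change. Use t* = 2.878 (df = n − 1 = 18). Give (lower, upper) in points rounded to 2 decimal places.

(-1.39, 0.19)

This is a matched-pairs design, so SE = s_d/√n = 1.2/√19 = 0.2753.
Margin = 2.878 × 0.2753 = 0.7923; the interval is -0.6 ± 0.7923 = (-1.39, 0.19).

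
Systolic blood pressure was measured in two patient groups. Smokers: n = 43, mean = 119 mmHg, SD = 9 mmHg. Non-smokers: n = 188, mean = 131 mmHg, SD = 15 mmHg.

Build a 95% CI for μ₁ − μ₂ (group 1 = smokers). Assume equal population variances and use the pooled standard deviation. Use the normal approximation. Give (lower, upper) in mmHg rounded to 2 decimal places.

(-16.67, -7.33)

s_p = √[((n₁−1)s₁² + (n₂−1)s₂²)/(n₁+n₂−2)] = √[(42·9² + 187·15²)/229] = 14.0922.
SE = 14.0922·√(1/43 + 1/188) = 2.3822.
With z* = 1.960, margin = 1.960 × 2.3822 = 4.6691.
x̄₁ − x̄₂ = 119 − 131 = -12.0000; interval -12.0000 ± 4.6691 = (-16.67, -7.33).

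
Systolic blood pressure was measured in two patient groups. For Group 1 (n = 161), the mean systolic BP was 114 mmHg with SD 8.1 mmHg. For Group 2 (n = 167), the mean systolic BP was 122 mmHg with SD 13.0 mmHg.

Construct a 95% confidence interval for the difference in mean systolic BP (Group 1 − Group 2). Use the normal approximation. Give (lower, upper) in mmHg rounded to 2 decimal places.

Standard errors of each mean: 8.1/√161 = 0.6384 and 13.0/√167 = 1.0060.
SE(x̄₁ − x̄₂) = √(0.6384² + 1.0060²) = 1.1915 for independent samples with unequal variances.
With z* = 1.960, the margin is 1.960 × 1.1915 = 2.3353.
x̄₁ − x̄₂ = 114 − 122 = -8.0000; the interval is -8.0000 ± 2.3353 = (-10.34, -5.66).

(-10.34, -5.66)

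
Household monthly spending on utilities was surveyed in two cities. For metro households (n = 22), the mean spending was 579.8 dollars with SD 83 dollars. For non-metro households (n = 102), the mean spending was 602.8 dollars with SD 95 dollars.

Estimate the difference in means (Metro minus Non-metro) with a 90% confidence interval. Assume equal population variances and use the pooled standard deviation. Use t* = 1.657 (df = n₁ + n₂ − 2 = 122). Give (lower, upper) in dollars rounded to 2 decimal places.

s_p = √[((n₁−1)s₁² + (n₂−1)s₂²)/(n₁+n₂−2)] = √[(21·83² + 101·95²)/122] = 93.0448.
SE = 93.0448·√(1/22 + 1/102) = 21.8722.
With t* = 1.657, margin = 1.657 × 21.8722 = 36.2422.
x̄₁ − x̄₂ = 579.8 − 602.8 = -23.0000; interval -23.0000 ± 36.2422 = (-59.24, 13.24).

(-59.24, 13.24)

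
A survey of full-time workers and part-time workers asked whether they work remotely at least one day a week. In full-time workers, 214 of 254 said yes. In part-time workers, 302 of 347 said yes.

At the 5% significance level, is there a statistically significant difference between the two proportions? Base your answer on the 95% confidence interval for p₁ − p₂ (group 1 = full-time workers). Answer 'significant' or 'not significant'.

not significant

p̂₁ = 214/254 = 0.8425 and p̂₂ = 302/347 = 0.8703.
SE₁ = √(p̂₁(1−p̂₁)/n₁) = √(0.8425·0.1575/254) = 0.02286; SE₂ = √(0.8703·0.1297/347) = 0.01804.
Independent samples: SE of the difference = √(SE₁² + SE₂²) = √(0.0005225796 + 0.0003254416) = 0.02912.
z* for 95% confidence is 1.960, so the margin of error is 1.960 × 0.02912 = 0.05708.
Point estimate p̂₁ − p̂₂ = 0.8425 − 0.8703 = -0.0278.
-0.0278 ± 0.05708 → (-0.08488, 0.02928).
The interval (-0.08488, 0.02928) contains 0, so the difference is not significant.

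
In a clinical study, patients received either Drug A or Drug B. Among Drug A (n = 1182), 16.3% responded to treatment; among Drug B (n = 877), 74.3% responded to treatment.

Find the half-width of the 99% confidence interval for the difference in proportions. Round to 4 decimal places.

SE₁ = √(p̂₁(1−p̂₁)/n₁) = √(0.1630·0.8370/1182) = 0.01074; SE₂ = √(0.7430·0.2570/877) = 0.01476.
Independent samples: SE of the difference = √(SE₁² + SE₂²) = √(0.0001153476 + 0.0002178576) = 0.01825.
z* for 99% confidence is 2.576, so the margin of error is 2.576 × 0.01825 = 0.04701.

0.0470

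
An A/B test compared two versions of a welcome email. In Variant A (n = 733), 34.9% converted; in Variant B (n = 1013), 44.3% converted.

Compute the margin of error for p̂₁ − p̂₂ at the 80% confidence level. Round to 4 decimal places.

0.0302

Each SE is √(p̂(1−p̂)/n): √(0.3490·0.6510/733) = 0.01761 and √(0.4430·0.5570/1013) = 0.01561.
SE(p̂₁ − p̂₂) = √(SE₁² + SE₂²) = √(0.0003101121 + 0.0002436721) = 0.02353, since the two samples are independent.
At 80% confidence z* = 1.282; margin = 1.282 × 0.02353 = 0.03017.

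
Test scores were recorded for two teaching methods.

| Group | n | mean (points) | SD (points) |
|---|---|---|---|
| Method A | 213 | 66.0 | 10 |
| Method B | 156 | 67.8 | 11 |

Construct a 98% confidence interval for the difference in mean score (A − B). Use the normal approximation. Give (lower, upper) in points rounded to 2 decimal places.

(-4.40, 0.80)

Standard errors of each mean: 10/√213 = 0.6852 and 11/√156 = 0.8807.
SE(x̄₁ − x̄₂) = √(0.6852² + 0.8807²) = 1.1159 for independent samples with unequal variances.
With z* = 2.326, the margin is 2.326 × 1.1159 = 2.5956.
x̄₁ − x̄₂ = 66.0 − 67.8 = -1.8000; the interval is -1.8000 ± 2.5956 = (-4.40, 0.80).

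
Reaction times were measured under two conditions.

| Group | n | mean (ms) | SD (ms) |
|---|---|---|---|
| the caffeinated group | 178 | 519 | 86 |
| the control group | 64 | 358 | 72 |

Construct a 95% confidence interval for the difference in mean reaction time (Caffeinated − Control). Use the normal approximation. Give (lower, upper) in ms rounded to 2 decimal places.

(139.30, 182.70)

Standard errors of each mean: 86/√178 = 6.4460 and 72/√64 = 9.0000.
SE(x̄₁ − x̄₂) = √(6.4460² + 9.0000²) = 11.0703 for independent samples with unequal variances.
With z* = 1.960, the margin is 1.960 × 11.0703 = 21.6978.
x̄₁ − x̄₂ = 519 − 358 = 161.0000; the interval is 161.0000 ± 21.6978 = (139.30, 182.70).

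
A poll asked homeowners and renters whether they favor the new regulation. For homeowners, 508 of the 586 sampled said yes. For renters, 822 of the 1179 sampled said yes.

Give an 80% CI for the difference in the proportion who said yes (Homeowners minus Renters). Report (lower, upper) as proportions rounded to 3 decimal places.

First, p̂₁ = 508/586 = 0.8669; p̂₂ = 822/1179 = 0.6972.
The two standard errors are √(0.8669×0.1331/586) = 0.01403 and √(0.6972×0.3028/1179) = 0.01338.
Because the samples are independent, SE_diff = √(0.01403² + 0.01338²) = 0.01939.
Using z* = 1.282 for 80%, ME = 1.282 × 0.01939 = 0.02486.
p̂₁ − p̂₂ = 0.1697; interval 0.1697 ± 0.02486 gives (0.145, 0.195).

(0.145, 0.195)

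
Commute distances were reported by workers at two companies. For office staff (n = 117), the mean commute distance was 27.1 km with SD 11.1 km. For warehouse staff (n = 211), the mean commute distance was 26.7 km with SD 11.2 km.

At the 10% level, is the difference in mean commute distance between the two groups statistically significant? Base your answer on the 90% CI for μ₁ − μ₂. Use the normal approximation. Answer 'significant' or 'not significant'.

SE₁ = s₁/√n₁ = 11.1/√117 = 1.0262; SE₂ = 11.2/√211 = 0.7710.
Independent samples, unequal variances: SE_diff = √(SE₁² + SE₂²) = √(1.05308644 + 0.594441) = 1.2836.
z* = 1.645, so margin of error = 1.645 × 1.2836 = 2.1115.
Difference in means = 27.1 − 26.7 = 0.4000.
0.4000 ± 2.1115 → (-1.7115, 2.5115).
The interval (-1.7115, 2.5115) contains 0, so the difference is not significant.

not significant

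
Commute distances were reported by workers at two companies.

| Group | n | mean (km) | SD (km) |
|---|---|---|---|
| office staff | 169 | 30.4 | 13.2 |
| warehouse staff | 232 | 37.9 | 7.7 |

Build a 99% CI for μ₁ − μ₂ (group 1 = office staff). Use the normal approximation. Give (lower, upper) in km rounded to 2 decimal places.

(-10.42, -4.58)

Standard errors of each mean: 13.2/√169 = 1.0154 and 7.7/√232 = 0.5055.
SE(x̄₁ − x̄₂) = √(1.0154² + 0.5055²) = 1.1343 for independent samples with unequal variances.
With z* = 2.576, the margin is 2.576 × 1.1343 = 2.9220.
x̄₁ − x̄₂ = 30.4 − 37.9 = -7.5000; the interval is -7.5000 ± 2.9220 = (-10.42, -4.58).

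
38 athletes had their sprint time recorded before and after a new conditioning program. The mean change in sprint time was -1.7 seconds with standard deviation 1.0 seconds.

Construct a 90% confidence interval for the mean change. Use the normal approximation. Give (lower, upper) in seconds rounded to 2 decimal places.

(-1.97, -1.43)

Paired design: SE = s_d/√n = 1.0/√38 = 0.1622.
z* = 1.645; margin of error = 1.645 × 0.1622 = 0.2668.
-1.7 ± 0.2668 → (-1.97, -1.43).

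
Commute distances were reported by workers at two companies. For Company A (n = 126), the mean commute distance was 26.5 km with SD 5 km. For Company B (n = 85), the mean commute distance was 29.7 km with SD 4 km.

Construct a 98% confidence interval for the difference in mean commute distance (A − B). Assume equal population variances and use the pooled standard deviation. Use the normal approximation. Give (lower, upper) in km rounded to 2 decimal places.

Pooled variance s_p² = [125·5² + 84·4²] / (126+85−2) = 21.3828, so s_p = 4.6242.
SE_diff = s_p·√(1/n₁ + 1/n₂) = 4.6242·√(1/126 + 1/85) = 0.6491.
z* = 2.326; margin = 2.326 × 0.6491 = 1.5098.
Difference = 26.5 − 29.7 = -3.2000.
-3.2000 ± 1.5098 → (-4.71, -1.69).

(-4.71, -1.69)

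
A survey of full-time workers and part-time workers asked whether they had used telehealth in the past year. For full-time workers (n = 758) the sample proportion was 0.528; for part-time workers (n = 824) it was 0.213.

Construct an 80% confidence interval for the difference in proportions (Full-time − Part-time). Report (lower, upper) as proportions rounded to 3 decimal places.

SE₁ = √(p̂₁(1−p̂₁)/n₁) = √(0.5280·0.4720/758) = 0.01813; SE₂ = √(0.2130·0.7870/824) = 0.01426.
Independent samples: SE of the difference = √(SE₁² + SE₂²) = √(0.0003286969 + 0.0002033476) = 0.02307.
z* for 80% confidence is 1.282, so the margin of error is 1.282 × 0.02307 = 0.02958.
Point estimate p̂₁ − p̂₂ = 0.5280 − 0.2130 = 0.3150.
0.3150 ± 0.02958 → (0.285, 0.345).

(0.285, 0.345)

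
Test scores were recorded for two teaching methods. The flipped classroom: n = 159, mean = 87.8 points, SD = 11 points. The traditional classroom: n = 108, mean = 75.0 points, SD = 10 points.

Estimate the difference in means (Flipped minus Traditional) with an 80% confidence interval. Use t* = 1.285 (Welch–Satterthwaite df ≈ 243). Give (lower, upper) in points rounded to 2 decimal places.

Per-group SEs: s₁/√n₁ = 11/√159 = 0.8724, s₂/√n₂ = 10/√108 = 0.9623.
Unpooled SE of the difference: √(0.76108176 + 0.92602129) = 1.2989.
Margin of error = t* · SE = 1.285 × 1.2989 = 1.6691.
x̄₁ − x̄₂ = 87.8 − 75.0 = 12.8000.
CI: 12.8000 ± 1.6691 = (11.13, 14.47).

(11.13, 14.47)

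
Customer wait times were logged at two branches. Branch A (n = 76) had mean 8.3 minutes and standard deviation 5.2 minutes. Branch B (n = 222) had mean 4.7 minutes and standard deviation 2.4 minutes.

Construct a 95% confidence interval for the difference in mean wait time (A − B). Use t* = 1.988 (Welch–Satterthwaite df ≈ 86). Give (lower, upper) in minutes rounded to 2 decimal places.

(2.37, 4.83)

Per-group SEs: s₁/√n₁ = 5.2/√76 = 0.5965, s₂/√n₂ = 2.4/√222 = 0.1611.
Unpooled SE of the difference: √(0.35581225 + 0.02595321) = 0.6179.
Margin of error = t* · SE = 1.988 × 0.6179 = 1.2284.
x̄₁ − x̄₂ = 8.3 − 4.7 = 3.6000.
CI: 3.6000 ± 1.2284 = (2.37, 4.83).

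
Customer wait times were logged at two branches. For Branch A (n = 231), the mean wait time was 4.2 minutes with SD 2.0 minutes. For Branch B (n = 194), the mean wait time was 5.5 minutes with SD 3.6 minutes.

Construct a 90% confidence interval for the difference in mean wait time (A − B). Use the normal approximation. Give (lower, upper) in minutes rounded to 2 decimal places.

(-1.78, -0.82)

Per-group SEs: s₁/√n₁ = 2.0/√231 = 0.1316, s₂/√n₂ = 3.6/√194 = 0.2585.
Unpooled SE of the difference: √(0.01731856 + 0.06682225) = 0.2901.
Margin of error = z* · SE = 1.645 × 0.2901 = 0.4772.
x̄₁ − x̄₂ = 4.2 − 5.5 = -1.3000.
CI: -1.3000 ± 0.4772 = (-1.78, -0.82).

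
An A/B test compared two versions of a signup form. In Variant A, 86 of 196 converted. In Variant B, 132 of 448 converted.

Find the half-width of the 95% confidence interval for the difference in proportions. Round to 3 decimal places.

0.081

First, p̂₁ = 86/196 = 0.4388; p̂₂ = 132/448 = 0.2946.
The two standard errors are √(0.4388×0.5612/196) = 0.03545 and √(0.2946×0.7054/448) = 0.02154.
Because the samples are independent, SE_diff = √(0.03545² + 0.02154²) = 0.04148.
Using z* = 1.960 for 95%, ME = 1.960 × 0.04148 = 0.08130.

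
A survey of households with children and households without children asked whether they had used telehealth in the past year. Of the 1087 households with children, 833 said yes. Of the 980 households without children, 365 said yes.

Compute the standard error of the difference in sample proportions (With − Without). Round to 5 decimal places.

p̂₁ = 833/1087 = 0.7663 and p̂₂ = 365/980 = 0.3724.
SE₁ = √(p̂₁(1−p̂₁)/n₁) = √(0.7663·0.2337/1087) = 0.01284; SE₂ = √(0.3724·0.6276/980) = 0.01544.
Independent samples: SE of the difference = √(SE₁² + SE₂²) = √(0.0001648656 + 0.0002383936) = 0.02008.

0.02008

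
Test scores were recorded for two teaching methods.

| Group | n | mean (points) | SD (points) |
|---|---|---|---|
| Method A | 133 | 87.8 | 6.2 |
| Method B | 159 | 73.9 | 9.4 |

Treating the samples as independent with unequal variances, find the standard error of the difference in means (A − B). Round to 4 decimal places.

0.9191

SE₁ = s₁/√n₁ = 6.2/√133 = 0.5376; SE₂ = 9.4/√159 = 0.7455.
Independent samples, unequal variances: SE_diff = √(SE₁² + SE₂²) = √(0.28901376 + 0.55577025) = 0.9191.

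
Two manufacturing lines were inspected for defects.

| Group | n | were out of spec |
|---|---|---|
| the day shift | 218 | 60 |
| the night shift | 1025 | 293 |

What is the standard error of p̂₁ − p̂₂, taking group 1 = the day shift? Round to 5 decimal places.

0.03338

Sample proportions: 60/218 = 0.2752, 293/1025 = 0.2859.
Each SE is √(p̂(1−p̂)/n): √(0.2752·0.7248/218) = 0.03025 and √(0.2859·0.7141/1025) = 0.01411.
SE(p̂₁ − p̂₂) = √(SE₁² + SE₂²) = √(0.0009150625 + 0.0001990921) = 0.03338, since the two samples are independent.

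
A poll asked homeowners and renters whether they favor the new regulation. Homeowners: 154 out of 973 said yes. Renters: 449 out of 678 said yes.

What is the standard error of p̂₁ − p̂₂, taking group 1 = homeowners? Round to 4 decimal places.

Sample proportions: 154/973 = 0.1583, 449/678 = 0.6622.
Each SE is √(p̂(1−p̂)/n): √(0.1583·0.8417/973) = 0.01170 and √(0.6622·0.3378/678) = 0.01816.
SE(p̂₁ − p̂₂) = √(SE₁² + SE₂²) = √(0.00013689 + 0.0003297856) = 0.02160, since the two samples are independent.

0.0216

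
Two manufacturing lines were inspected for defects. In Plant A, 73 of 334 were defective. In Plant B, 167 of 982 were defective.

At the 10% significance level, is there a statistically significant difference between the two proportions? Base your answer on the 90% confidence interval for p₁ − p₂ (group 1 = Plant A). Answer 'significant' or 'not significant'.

significant

First, p̂₁ = 73/334 = 0.2186; p̂₂ = 167/982 = 0.1701.
The two standard errors are √(0.2186×0.7814/334) = 0.02261 and √(0.1701×0.8299/982) = 0.01199.
Because the samples are independent, SE_diff = √(0.02261² + 0.01199²) = 0.02559.
Using z* = 1.645 for 90%, ME = 1.645 × 0.02559 = 0.04210.
p̂₁ − p̂₂ = 0.0485; interval 0.0485 ± 0.04210 gives (0.00640, 0.09060).
The interval (0.00640, 0.09060) does not contain 0, so the difference is significant.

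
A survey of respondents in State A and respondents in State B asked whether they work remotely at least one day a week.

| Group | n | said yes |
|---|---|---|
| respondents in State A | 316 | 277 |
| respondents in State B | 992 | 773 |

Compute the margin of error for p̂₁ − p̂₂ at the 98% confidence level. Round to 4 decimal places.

0.0528

First, p̂₁ = 277/316 = 0.8766; p̂₂ = 773/992 = 0.7792.
The two standard errors are √(0.8766×0.1234/316) = 0.01850 and √(0.7792×0.2208/992) = 0.01317.
Because the samples are independent, SE_diff = √(0.01850² + 0.01317²) = 0.02271.
Using z* = 2.326 for 98%, ME = 2.326 × 0.02271 = 0.05282.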